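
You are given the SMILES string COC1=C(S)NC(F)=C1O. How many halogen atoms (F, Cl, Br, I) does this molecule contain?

Halogen atoms appear at heavy-atom position 8 (1×F).
Other groups present: 1 ether, 1 hydroxyl, 1 thiol.
Halogen count: 1.

1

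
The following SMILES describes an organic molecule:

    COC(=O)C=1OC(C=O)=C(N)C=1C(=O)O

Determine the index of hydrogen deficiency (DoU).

Molecular formula: C8H7NO6.
DoU = (2C + 2 + N − H − X) / 2, where X is the halogen count and O/S are ignored.
    = (2·8 + 2 + 1 − 7 − 0) / 2 = 12 / 2 = 6.

6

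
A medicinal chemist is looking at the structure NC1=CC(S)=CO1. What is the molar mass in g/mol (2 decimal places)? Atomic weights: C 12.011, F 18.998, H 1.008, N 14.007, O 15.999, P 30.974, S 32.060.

First, the molecular formula is C4H5NOS (counting implicit H from valence).
  C: 4 × 12.011 = 48.044
  H: 5 × 1.008 = 5.040
  N: 1 × 14.007 = 14.007
  O: 1 × 15.999 = 15.999
  S: 1 × 32.060 = 32.060
Sum: 4×12.011 + 5×1.008 + 1×14.007 + 1×15.999 + 1×32.060 = 115.150 → 115.15 g/mol.

115.15 g/mol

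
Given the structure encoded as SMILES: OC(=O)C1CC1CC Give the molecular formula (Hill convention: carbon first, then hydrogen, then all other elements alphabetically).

Walk through each heavy atom and fill implicit hydrogens from standard valence (C 4, N 3, O 2, S 2, halogen 1):
  atom 1: O, bond orders sum to 1 (valence 2) → 1 H
  atom 2: C, bond orders sum to 4 (valence 4) → 0 H
  atom 3: O, bond orders sum to 2 (valence 2) → 0 H
  atom 4: C, bond orders sum to 3 (valence 4) → 1 H
  atom 5: C, bond orders sum to 2 (valence 4) → 2 H
  atom 6: C, bond orders sum to 3 (valence 4) → 1 H
  atom 7: C, bond orders sum to 2 (valence 4) → 2 H
  atom 8: C, bond orders sum to 1 (valence 4) → 3 H
Totals → C:6, H:10, O:2.
In Hill order: C6H10O2.

C6H10O2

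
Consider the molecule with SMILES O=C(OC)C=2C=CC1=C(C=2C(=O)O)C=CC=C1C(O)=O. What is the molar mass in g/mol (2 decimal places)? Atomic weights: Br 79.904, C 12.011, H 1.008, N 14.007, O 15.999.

First, the molecular formula is C14H10O6 (counting implicit H from valence).
  C: 14 × 12.011 = 168.154
  H: 10 × 1.008 = 10.080
  O: 6 × 15.999 = 95.994
Sum: 14×12.011 + 10×1.008 + 6×15.999 = 274.228 → 274.23 g/mol.

274.23 g/mol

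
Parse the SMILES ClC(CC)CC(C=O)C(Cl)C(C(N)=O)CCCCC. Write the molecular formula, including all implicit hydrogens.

Walk through each heavy atom and fill implicit hydrogens from standard valence (C 4, N 3, O 2, S 2, halogen 1):
  atom 1: Cl (halogen, monovalent) → 0 H
  atom 2: C, bond orders sum to 3 (valence 4) → 1 H
  atom 3: C, bond orders sum to 2 (valence 4) → 2 H
  atom 4: C, bond orders sum to 1 (valence 4) → 3 H
  atom 5: C, bond orders sum to 2 (valence 4) → 2 H
  atom 6: C, bond orders sum to 3 (valence 4) → 1 H
  atom 7: C, bond orders sum to 3 (valence 4) → 1 H
  atom 8: O, bond orders sum to 2 (valence 2) → 0 H
  atom 9: C, bond orders sum to 3 (valence 4) → 1 H
  atom 10: Cl (halogen, monovalent) → 0 H
  atom 11: C, bond orders sum to 3 (valence 4) → 1 H
  atom 12: C, bond orders sum to 4 (valence 4) → 0 H
  atom 13: N, bond orders sum to 1 (valence 3) → 2 H
  atom 14: O, bond orders sum to 2 (valence 2) → 0 H
  atom 15: C, bond orders sum to 2 (valence 4) → 2 H
  atom 16: C, bond orders sum to 2 (valence 4) → 2 H
  atom 17: C, bond orders sum to 2 (valence 4) → 2 H
  atom 18: C, bond orders sum to 2 (valence 4) → 2 H
  atom 19: C, bond orders sum to 1 (valence 4) → 3 H
Totals → C:14, H:25, Cl:2, N:1, O:2.
In Hill order: C14H25Cl2NO2.

C14H25Cl2NO2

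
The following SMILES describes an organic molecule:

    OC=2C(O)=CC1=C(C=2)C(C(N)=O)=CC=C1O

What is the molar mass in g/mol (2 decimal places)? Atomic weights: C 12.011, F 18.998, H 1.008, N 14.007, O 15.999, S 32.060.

First, the molecular formula is C11H9NO4 (counting implicit H from valence).
  C: 11 × 12.011 = 132.121
  H: 9 × 1.008 = 9.072
  N: 1 × 14.007 = 14.007
  O: 4 × 15.999 = 63.996
Sum: 11×12.011 + 9×1.008 + 1×14.007 + 4×15.999 = 219.196 → 219.20 g/mol.

219.20 g/mol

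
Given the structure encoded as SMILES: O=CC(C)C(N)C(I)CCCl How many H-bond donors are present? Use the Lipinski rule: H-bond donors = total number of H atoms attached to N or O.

Donors: find every N or O and count the H atoms it carries.
  atom 1 (O): bond orders sum to 2 → 0 H
  atom 6 (N): bond orders sum to 1 → 2 H
Lipinski HBD = 2.

2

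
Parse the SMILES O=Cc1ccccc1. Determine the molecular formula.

Walk through each heavy atom and fill implicit hydrogens from standard valence (C 4, N 3, O 2, S 2, halogen 1); for lowercase aromatic atoms, an aromatic c carries 1 H when it has two neighbours and 0 H with three, and aromatic n carries 0 H:
  atom 1: O, bond orders sum to 2 (valence 2) → 0 H
  atom 2: C, bond orders sum to 3 (valence 4) → 1 H
  atom 3: aromatic c, 3 neighbours → 0 H
  atom 4: aromatic c, 2 neighbours → 1 H
  atom 5: aromatic c, 2 neighbours → 1 H
  atom 6: aromatic c, 2 neighbours → 1 H
  atom 7: aromatic c, 2 neighbours → 1 H
  atom 8: aromatic c, 2 neighbours → 1 H
Totals → C:7, H:6, O:1.

C7H6O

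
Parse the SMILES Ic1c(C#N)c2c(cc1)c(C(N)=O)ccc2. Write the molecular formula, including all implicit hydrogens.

C12H7IN2O

Walk through each heavy atom and fill implicit hydrogens from standard valence (C 4, N 3, O 2, S 2, halogen 1); for lowercase aromatic atoms, an aromatic c carries 1 H when it has two neighbours and 0 H with three, and aromatic n carries 0 H:
  atom 1: I (halogen, monovalent) → 0 H
  atom 2: aromatic c, 3 neighbours → 0 H
  atom 3: aromatic c, 3 neighbours → 0 H
  atom 4: C, bond orders sum to 4 (valence 4) → 0 H
  atom 5: N, bond orders sum to 3 (valence 3) → 0 H
  atom 6: aromatic c, 3 neighbours → 0 H
  atom 7: aromatic c, 3 neighbours → 0 H
  atom 8: aromatic c, 2 neighbours → 1 H
  atom 9: aromatic c, 2 neighbours → 1 H
  atom 10: aromatic c, 3 neighbours → 0 H
  atom 11: C, bond orders sum to 4 (valence 4) → 0 H
  atom 12: N, bond orders sum to 1 (valence 3) → 2 H
  atom 13: O, bond orders sum to 2 (valence 2) → 0 H
  atom 14: aromatic c, 2 neighbours → 1 H
  atom 15: aromatic c, 2 neighbours → 1 H
  atom 16: aromatic c, 2 neighbours → 1 H
Totals → C:12, H:7, I:1, N:2, O:1.
In Hill order: C12H7IN2O.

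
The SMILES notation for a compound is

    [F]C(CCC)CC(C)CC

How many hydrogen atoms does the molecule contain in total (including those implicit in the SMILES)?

19

Walk through each heavy atom and fill implicit hydrogens from standard valence (C 4, N 3, O 2, S 2, halogen 1):
  atom 1: F with explicit H count 0
  atom 2: C, bond orders sum to 3 (valence 4) → 1 H
  atom 3: C, bond orders sum to 2 (valence 4) → 2 H
  atom 4: C, bond orders sum to 2 (valence 4) → 2 H
  atom 5: C, bond orders sum to 1 (valence 4) → 3 H
  atom 6: C, bond orders sum to 2 (valence 4) → 2 H
  atom 7: C, bond orders sum to 3 (valence 4) → 1 H
  atom 8: C, bond orders sum to 1 (valence 4) → 3 H
  atom 9: C, bond orders sum to 2 (valence 4) → 2 H
  atom 10: C, bond orders sum to 1 (valence 4) → 3 H
Total hydrogens: 19.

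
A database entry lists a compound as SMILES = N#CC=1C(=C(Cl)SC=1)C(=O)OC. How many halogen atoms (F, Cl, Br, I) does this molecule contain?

Halogen atoms appear at heavy-atom position 6 (1×Cl).
Other groups present: 1 ester, 1 nitrile.
Halogen count: 1.

1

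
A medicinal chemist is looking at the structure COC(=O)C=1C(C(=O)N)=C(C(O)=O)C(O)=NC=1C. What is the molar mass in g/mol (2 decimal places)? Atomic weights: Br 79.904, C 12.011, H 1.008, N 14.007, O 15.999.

254.20 g/mol

First, the molecular formula is C10H10N2O6 (counting implicit H from valence).
  C: 10 × 12.011 = 120.110
  H: 10 × 1.008 = 10.080
  N: 2 × 14.007 = 28.014
  O: 6 × 15.999 = 95.994
Sum: 10×12.011 + 10×1.008 + 2×14.007 + 6×15.999 = 254.198 → 254.20 g/mol.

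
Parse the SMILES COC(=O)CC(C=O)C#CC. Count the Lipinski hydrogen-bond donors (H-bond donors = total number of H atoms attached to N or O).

Donors: find every N or O and count the H atoms it carries.
  atom 2 (O): bond orders sum to 2 → 0 H
  atom 4 (O): bond orders sum to 2 → 0 H
  atom 8 (O): bond orders sum to 2 → 0 H
Lipinski HBD = 0.

0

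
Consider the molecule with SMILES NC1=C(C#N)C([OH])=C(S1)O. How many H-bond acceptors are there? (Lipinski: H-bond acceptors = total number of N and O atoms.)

N atoms: 2; O atoms: 2.
Lipinski HBA = 2 + 2 = 4.

4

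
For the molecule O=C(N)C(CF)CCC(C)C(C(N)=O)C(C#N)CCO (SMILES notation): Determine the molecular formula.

Walk through each heavy atom and fill implicit hydrogens from standard valence (C 4, N 3, O 2, S 2, halogen 1):
  atom 1: O, bond orders sum to 2 (valence 2) → 0 H
  atom 2: C, bond orders sum to 4 (valence 4) → 0 H
  atom 3: N, bond orders sum to 1 (valence 3) → 2 H
  atom 4: C, bond orders sum to 3 (valence 4) → 1 H
  atom 5: C, bond orders sum to 2 (valence 4) → 2 H
  atom 6: F (halogen, monovalent) → 0 H
  atom 7: C, bond orders sum to 2 (valence 4) → 2 H
  atom 8: C, bond orders sum to 2 (valence 4) → 2 H
  atom 9: C, bond orders sum to 3 (valence 4) → 1 H
  atom 10: C, bond orders sum to 1 (valence 4) → 3 H
  atom 11: C, bond orders sum to 3 (valence 4) → 1 H
  atom 12: C, bond orders sum to 4 (valence 4) → 0 H
  atom 13: N, bond orders sum to 1 (valence 3) → 2 H
  atom 14: O, bond orders sum to 2 (valence 2) → 0 H
  atom 15: C, bond orders sum to 3 (valence 4) → 1 H
  atom 16: C, bond orders sum to 4 (valence 4) → 0 H
  atom 17: N, bond orders sum to 3 (valence 3) → 0 H
  atom 18: C, bond orders sum to 2 (valence 4) → 2 H
  atom 19: C, bond orders sum to 2 (valence 4) → 2 H
  atom 20: O, bond orders sum to 1 (valence 2) → 1 H
Totals → C:13, H:22, F:1, N:3, O:3.

C13H22FN3O3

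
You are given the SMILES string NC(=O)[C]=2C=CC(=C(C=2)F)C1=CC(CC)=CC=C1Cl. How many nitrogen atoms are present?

1

Scan the SMILES for N atoms (remember two-letter symbols like Cl and Br are single atoms).
Nitrogen count: 1.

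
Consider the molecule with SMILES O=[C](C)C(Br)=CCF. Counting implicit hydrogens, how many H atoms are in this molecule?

Walk through each heavy atom and fill implicit hydrogens from standard valence (C 4, N 3, O 2, S 2, halogen 1):
  atom 1: O, bond orders sum to 2 (valence 2) → 0 H
  atom 2: C with explicit H count 0
  atom 3: C, bond orders sum to 1 (valence 4) → 3 H
  atom 4: C, bond orders sum to 4 (valence 4) → 0 H
  atom 5: Br (halogen, monovalent) → 0 H
  atom 6: C, bond orders sum to 3 (valence 4) → 1 H
  atom 7: C, bond orders sum to 2 (valence 4) → 2 H
  atom 8: F (halogen, monovalent) → 0 H
Total hydrogens: 6.

6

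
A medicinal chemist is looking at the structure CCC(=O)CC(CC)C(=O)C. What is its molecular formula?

Walk through each heavy atom and fill implicit hydrogens from standard valence (C 4, N 3, O 2, S 2, halogen 1):
  atom 1: C, bond orders sum to 1 (valence 4) → 3 H
  atom 2: C, bond orders sum to 2 (valence 4) → 2 H
  atom 3: C, bond orders sum to 4 (valence 4) → 0 H
  atom 4: O, bond orders sum to 2 (valence 2) → 0 H
  atom 5: C, bond orders sum to 2 (valence 4) → 2 H
  atom 6: C, bond orders sum to 3 (valence 4) → 1 H
  atom 7: C, bond orders sum to 2 (valence 4) → 2 H
  atom 8: C, bond orders sum to 1 (valence 4) → 3 H
  atom 9: C, bond orders sum to 4 (valence 4) → 0 H
  atom 10: O, bond orders sum to 2 (valence 2) → 0 H
  atom 11: C, bond orders sum to 1 (valence 4) → 3 H
Totals → C:9, H:16, O:2.
In Hill order: C9H16O2.

C9H16O2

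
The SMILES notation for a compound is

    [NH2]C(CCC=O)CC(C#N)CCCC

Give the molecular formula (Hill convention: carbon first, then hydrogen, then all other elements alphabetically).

C11H20N2O

Walk through each heavy atom and fill implicit hydrogens from standard valence (C 4, N 3, O 2, S 2, halogen 1):
  atom 1: N with explicit H count 2
  atom 2: C, bond orders sum to 3 (valence 4) → 1 H
  atom 3: C, bond orders sum to 2 (valence 4) → 2 H
  atom 4: C, bond orders sum to 2 (valence 4) → 2 H
  atom 5: C, bond orders sum to 3 (valence 4) → 1 H
  atom 6: O, bond orders sum to 2 (valence 2) → 0 H
  atom 7: C, bond orders sum to 2 (valence 4) → 2 H
  atom 8: C, bond orders sum to 3 (valence 4) → 1 H
  atom 9: C, bond orders sum to 4 (valence 4) → 0 H
  atom 10: N, bond orders sum to 3 (valence 3) → 0 H
  atom 11: C, bond orders sum to 2 (valence 4) → 2 H
  atom 12: C, bond orders sum to 2 (valence 4) → 2 H
  atom 13: C, bond orders sum to 2 (valence 4) → 2 H
  atom 14: C, bond orders sum to 1 (valence 4) → 3 H
Totals → C:11, H:20, N:2, O:1.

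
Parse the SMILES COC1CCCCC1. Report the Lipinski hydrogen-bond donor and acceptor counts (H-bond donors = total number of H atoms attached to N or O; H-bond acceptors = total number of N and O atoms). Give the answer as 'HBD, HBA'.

0, 1

Donors: find every N or O and count the H atoms it carries.
  atom 2 (O): bond orders sum to 2 → 0 H
Lipinski HBD = 0.
Acceptors: N atoms = 0, O atoms = 1 → HBA = 1.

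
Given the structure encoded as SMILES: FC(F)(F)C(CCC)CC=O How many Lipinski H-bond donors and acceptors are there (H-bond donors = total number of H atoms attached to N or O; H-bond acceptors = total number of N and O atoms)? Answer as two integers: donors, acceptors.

0, 1

Donors: find every N or O and count the H atoms it carries.
  atom 11 (O): bond orders sum to 2 → 0 H
Lipinski HBD = 0.
Acceptors: N atoms = 0, O atoms = 1 → HBA = 1.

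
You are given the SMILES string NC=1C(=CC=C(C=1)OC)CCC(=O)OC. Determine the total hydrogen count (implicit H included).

Walk through each heavy atom and fill implicit hydrogens from standard valence (C 4, N 3, O 2, S 2, halogen 1):
  atom 1: N, bond orders sum to 1 (valence 3) → 2 H
  atom 2: C, bond orders sum to 4 (valence 4) → 0 H
  atom 3: C, bond orders sum to 4 (valence 4) → 0 H
  atom 4: C, bond orders sum to 3 (valence 4) → 1 H
  atom 5: C, bond orders sum to 3 (valence 4) → 1 H
  atom 6: C, bond orders sum to 4 (valence 4) → 0 H
  atom 7: C, bond orders sum to 3 (valence 4) → 1 H
  atom 8: O, bond orders sum to 2 (valence 2) → 0 H
  atom 9: C, bond orders sum to 1 (valence 4) → 3 H
  atom 10: C, bond orders sum to 2 (valence 4) → 2 H
  atom 11: C, bond orders sum to 2 (valence 4) → 2 H
  atom 12: C, bond orders sum to 4 (valence 4) → 0 H
  atom 13: O, bond orders sum to 2 (valence 2) → 0 H
  atom 14: O, bond orders sum to 2 (valence 2) → 0 H
  atom 15: C, bond orders sum to 1 (valence 4) → 3 H
Total hydrogens: 15.

15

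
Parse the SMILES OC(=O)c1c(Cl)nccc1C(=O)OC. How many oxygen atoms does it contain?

4

Scan the SMILES for O atoms (remember two-letter symbols like Cl and Br are single atoms).
Oxygen count: 4.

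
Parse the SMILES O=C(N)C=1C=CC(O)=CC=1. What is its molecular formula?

Walk through each heavy atom and fill implicit hydrogens from standard valence (C 4, N 3, O 2, S 2, halogen 1):
  atom 1: O, bond orders sum to 2 (valence 2) → 0 H
  atom 2: C, bond orders sum to 4 (valence 4) → 0 H
  atom 3: N, bond orders sum to 1 (valence 3) → 2 H
  atom 4: C, bond orders sum to 4 (valence 4) → 0 H
  atom 5: C, bond orders sum to 3 (valence 4) → 1 H
  atom 6: C, bond orders sum to 3 (valence 4) → 1 H
  atom 7: C, bond orders sum to 4 (valence 4) → 0 H
  atom 8: O, bond orders sum to 1 (valence 2) → 1 H
  atom 9: C, bond orders sum to 3 (valence 4) → 1 H
  atom 10: C, bond orders sum to 3 (valence 4) → 1 H
Totals → C:7, H:7, N:1, O:2.

C7H7NO2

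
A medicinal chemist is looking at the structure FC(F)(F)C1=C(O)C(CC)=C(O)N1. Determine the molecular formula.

Walk through each heavy atom and fill implicit hydrogens from standard valence (C 4, N 3, O 2, S 2, halogen 1):
  atom 1: F (halogen, monovalent) → 0 H
  atom 2: C, bond orders sum to 4 (valence 4) → 0 H
  atom 3: F (halogen, monovalent) → 0 H
  atom 4: F (halogen, monovalent) → 0 H
  atom 5: C, bond orders sum to 4 (valence 4) → 0 H
  atom 6: C, bond orders sum to 4 (valence 4) → 0 H
  atom 7: O, bond orders sum to 1 (valence 2) → 1 H
  atom 8: C, bond orders sum to 4 (valence 4) → 0 H
  atom 9: C, bond orders sum to 2 (valence 4) → 2 H
  atom 10: C, bond orders sum to 1 (valence 4) → 3 H
  atom 11: C, bond orders sum to 4 (valence 4) → 0 H
  atom 12: O, bond orders sum to 1 (valence 2) → 1 H
  atom 13: N, bond orders sum to 2 (valence 3) → 1 H
Totals → C:7, H:8, F:3, N:1, O:2.
In Hill order: C7H8F3NO2.

C7H8F3NO2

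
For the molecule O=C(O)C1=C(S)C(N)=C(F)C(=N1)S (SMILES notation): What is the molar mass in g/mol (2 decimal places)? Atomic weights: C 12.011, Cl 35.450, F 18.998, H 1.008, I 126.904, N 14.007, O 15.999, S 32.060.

220.24 g/mol

First, the molecular formula is C6H5FN2O2S2 (counting implicit H from valence).
  C: 6 × 12.011 = 72.066
  F: 1 × 18.998 = 18.998
  H: 5 × 1.008 = 5.040
  N: 2 × 14.007 = 28.014
  O: 2 × 15.999 = 31.998
  S: 2 × 32.060 = 64.120
Sum: 6×12.011 + 1×18.998 + 5×1.008 + 2×14.007 + 2×15.999 + 2×32.060 = 220.236 → 220.24 g/mol.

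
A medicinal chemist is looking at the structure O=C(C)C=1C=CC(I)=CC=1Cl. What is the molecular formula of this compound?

C8H6ClIO

Walk through each heavy atom and fill implicit hydrogens from standard valence (C 4, N 3, O 2, S 2, halogen 1):
  atom 1: O, bond orders sum to 2 (valence 2) → 0 H
  atom 2: C, bond orders sum to 4 (valence 4) → 0 H
  atom 3: C, bond orders sum to 1 (valence 4) → 3 H
  atom 4: C, bond orders sum to 4 (valence 4) → 0 H
  atom 5: C, bond orders sum to 3 (valence 4) → 1 H
  atom 6: C, bond orders sum to 3 (valence 4) → 1 H
  atom 7: C, bond orders sum to 4 (valence 4) → 0 H
  atom 8: I (halogen, monovalent) → 0 H
  atom 9: C, bond orders sum to 3 (valence 4) → 1 H
  atom 10: C, bond orders sum to 4 (valence 4) → 0 H
  atom 11: Cl (halogen, monovalent) → 0 H
Totals → C:8, H:6, Cl:1, I:1, O:1.
In Hill order: C8H6ClIO.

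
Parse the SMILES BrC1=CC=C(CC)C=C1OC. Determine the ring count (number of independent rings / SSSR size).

1

In SMILES, each pair of matching ring-closure digits denotes one ring-closing bond; the number of such bonds equals the number of independent rings.
Ring-closure bonds here: 1.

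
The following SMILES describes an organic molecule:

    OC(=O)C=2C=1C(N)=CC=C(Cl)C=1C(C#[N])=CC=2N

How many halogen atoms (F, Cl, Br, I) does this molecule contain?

1

Halogen atoms appear at heavy-atom position 11 (1×Cl).
Other groups present: 1 carboxylic acid, 1 nitrile, 2 primary amine.
Halogen count: 1.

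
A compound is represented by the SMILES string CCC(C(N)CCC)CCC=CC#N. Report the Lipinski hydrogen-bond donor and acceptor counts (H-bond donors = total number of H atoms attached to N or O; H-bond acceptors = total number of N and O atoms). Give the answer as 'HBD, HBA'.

Donors: find every N or O and count the H atoms it carries.
  atom 5 (N): bond orders sum to 1 → 2 H
  atom 14 (N): bond orders sum to 3 → 0 H
Lipinski HBD = 2.
Acceptors: N atoms = 2, O atoms = 0 → HBA = 2.

2, 2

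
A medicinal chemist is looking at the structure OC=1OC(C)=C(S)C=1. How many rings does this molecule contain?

In SMILES, each pair of matching ring-closure digits denotes one ring-closing bond; the number of such bonds equals the number of independent rings.
Ring-closure bonds here: 1.

1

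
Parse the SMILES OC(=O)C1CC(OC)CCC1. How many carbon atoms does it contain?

Count every carbon token in the SMILES (each C, including those in ring-closure positions and inside branches).
Carbon count: 8.

8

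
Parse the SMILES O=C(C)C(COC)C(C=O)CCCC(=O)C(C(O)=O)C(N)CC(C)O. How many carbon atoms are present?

Count every carbon token in the SMILES (each C, including those in ring-closure positions and inside branches).
Carbon count: 17.

17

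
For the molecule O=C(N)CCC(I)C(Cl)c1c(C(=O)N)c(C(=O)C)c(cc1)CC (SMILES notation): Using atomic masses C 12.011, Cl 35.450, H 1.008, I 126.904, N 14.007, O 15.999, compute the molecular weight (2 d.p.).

First, the molecular formula is C16H20ClIN2O3 (counting implicit H from valence).
  C: 16 × 12.011 = 192.176
  Cl: 1 × 35.450 = 35.450
  H: 20 × 1.008 = 20.160
  I: 1 × 126.904 = 126.904
  N: 2 × 14.007 = 28.014
  O: 3 × 15.999 = 47.997
Sum: 16×12.011 + 1×35.450 + 20×1.008 + 1×126.904 + 2×14.007 + 3×15.999 = 450.701 → 450.70 g/mol.

450.70 g/mol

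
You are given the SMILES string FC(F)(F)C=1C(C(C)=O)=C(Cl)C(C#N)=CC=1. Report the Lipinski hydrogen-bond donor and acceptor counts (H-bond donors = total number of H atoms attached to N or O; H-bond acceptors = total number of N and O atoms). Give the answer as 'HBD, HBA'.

0, 2

Donors: find every N or O and count the H atoms it carries.
  atom 9 (O): bond orders sum to 2 → 0 H
  atom 14 (N): bond orders sum to 3 → 0 H
Lipinski HBD = 0.
Acceptors: N atoms = 1, O atoms = 1 → HBA = 2.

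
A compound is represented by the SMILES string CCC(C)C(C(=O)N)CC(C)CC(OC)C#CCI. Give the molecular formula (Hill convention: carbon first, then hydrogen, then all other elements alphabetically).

Walk through each heavy atom and fill implicit hydrogens from standard valence (C 4, N 3, O 2, S 2, halogen 1):
  atom 1: C, bond orders sum to 1 (valence 4) → 3 H
  atom 2: C, bond orders sum to 2 (valence 4) → 2 H
  atom 3: C, bond orders sum to 3 (valence 4) → 1 H
  atom 4: C, bond orders sum to 1 (valence 4) → 3 H
  atom 5: C, bond orders sum to 3 (valence 4) → 1 H
  atom 6: C, bond orders sum to 4 (valence 4) → 0 H
  atom 7: O, bond orders sum to 2 (valence 2) → 0 H
  atom 8: N, bond orders sum to 1 (valence 3) → 2 H
  atom 9: C, bond orders sum to 2 (valence 4) → 2 H
  atom 10: C, bond orders sum to 3 (valence 4) → 1 H
  atom 11: C, bond orders sum to 1 (valence 4) → 3 H
  atom 12: C, bond orders sum to 2 (valence 4) → 2 H
  atom 13: C, bond orders sum to 3 (valence 4) → 1 H
  atom 14: O, bond orders sum to 2 (valence 2) → 0 H
  atom 15: C, bond orders sum to 1 (valence 4) → 3 H
  atom 16: C, bond orders sum to 4 (valence 4) → 0 H
  atom 17: C, bond orders sum to 4 (valence 4) → 0 H
  atom 18: C, bond orders sum to 2 (valence 4) → 2 H
  atom 19: I (halogen, monovalent) → 0 H
Totals → C:15, H:26, I:1, N:1, O:2.
In Hill order: C15H26INO2.

C15H26INO2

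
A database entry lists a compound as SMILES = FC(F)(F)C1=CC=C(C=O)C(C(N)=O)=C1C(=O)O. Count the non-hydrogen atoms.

Every atom symbol written in the SMILES (organic subset) is one heavy atom; implicit H are not written.
Heavy atoms by element → C:10, F:3, N:1, O:4.
Total: 18.

18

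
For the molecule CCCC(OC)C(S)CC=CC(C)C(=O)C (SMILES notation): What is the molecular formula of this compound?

C13H24O2S

Walk through each heavy atom and fill implicit hydrogens from standard valence (C 4, N 3, O 2, S 2, halogen 1):
  atom 1: C, bond orders sum to 1 (valence 4) → 3 H
  atom 2: C, bond orders sum to 2 (valence 4) → 2 H
  atom 3: C, bond orders sum to 2 (valence 4) → 2 H
  atom 4: C, bond orders sum to 3 (valence 4) → 1 H
  atom 5: O, bond orders sum to 2 (valence 2) → 0 H
  atom 6: C, bond orders sum to 1 (valence 4) → 3 H
  atom 7: C, bond orders sum to 3 (valence 4) → 1 H
  atom 8: S, bond orders sum to 1 (valence 2) → 1 H
  atom 9: C, bond orders sum to 2 (valence 4) → 2 H
  atom 10: C, bond orders sum to 3 (valence 4) → 1 H
  atom 11: C, bond orders sum to 3 (valence 4) → 1 H
  atom 12: C, bond orders sum to 3 (valence 4) → 1 H
  atom 13: C, bond orders sum to 1 (valence 4) → 3 H
  atom 14: C, bond orders sum to 4 (valence 4) → 0 H
  atom 15: O, bond orders sum to 2 (valence 2) → 0 H
  atom 16: C, bond orders sum to 1 (valence 4) → 3 H
Totals → C:13, H:24, O:2, S:1.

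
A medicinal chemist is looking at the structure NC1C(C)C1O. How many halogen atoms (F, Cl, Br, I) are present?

Scan the SMILES for the halogen motif — none present.
Groups that are present: 1 hydroxyl, 1 primary amine.

0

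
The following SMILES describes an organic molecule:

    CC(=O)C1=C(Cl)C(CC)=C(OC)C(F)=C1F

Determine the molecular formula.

Walk through each heavy atom and fill implicit hydrogens from standard valence (C 4, N 3, O 2, S 2, halogen 1):
  atom 1: C, bond orders sum to 1 (valence 4) → 3 H
  atom 2: C, bond orders sum to 4 (valence 4) → 0 H
  atom 3: O, bond orders sum to 2 (valence 2) → 0 H
  atom 4: C, bond orders sum to 4 (valence 4) → 0 H
  atom 5: C, bond orders sum to 4 (valence 4) → 0 H
  atom 6: Cl (halogen, monovalent) → 0 H
  atom 7: C, bond orders sum to 4 (valence 4) → 0 H
  atom 8: C, bond orders sum to 2 (valence 4) → 2 H
  atom 9: C, bond orders sum to 1 (valence 4) → 3 H
  atom 10: C, bond orders sum to 4 (valence 4) → 0 H
  atom 11: O, bond orders sum to 2 (valence 2) → 0 H
  atom 12: C, bond orders sum to 1 (valence 4) → 3 H
  atom 13: C, bond orders sum to 4 (valence 4) → 0 H
  atom 14: F (halogen, monovalent) → 0 H
  atom 15: C, bond orders sum to 4 (valence 4) → 0 H
  atom 16: F (halogen, monovalent) → 0 H
Totals → C:11, H:11, Cl:1, F:2, O:2.
In Hill order: C11H11ClF2O2.

C11H11ClF2O2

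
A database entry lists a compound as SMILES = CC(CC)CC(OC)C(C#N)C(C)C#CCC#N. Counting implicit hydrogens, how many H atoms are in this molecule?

22

Walk through each heavy atom and fill implicit hydrogens from standard valence (C 4, N 3, O 2, S 2, halogen 1):
  atom 1: C, bond orders sum to 1 (valence 4) → 3 H
  atom 2: C, bond orders sum to 3 (valence 4) → 1 H
  atom 3: C, bond orders sum to 2 (valence 4) → 2 H
  atom 4: C, bond orders sum to 1 (valence 4) → 3 H
  atom 5: C, bond orders sum to 2 (valence 4) → 2 H
  atom 6: C, bond orders sum to 3 (valence 4) → 1 H
  atom 7: O, bond orders sum to 2 (valence 2) → 0 H
  atom 8: C, bond orders sum to 1 (valence 4) → 3 H
  atom 9: C, bond orders sum to 3 (valence 4) → 1 H
  atom 10: C, bond orders sum to 4 (valence 4) → 0 H
  atom 11: N, bond orders sum to 3 (valence 3) → 0 H
  atom 12: C, bond orders sum to 3 (valence 4) → 1 H
  atom 13: C, bond orders sum to 1 (valence 4) → 3 H
  atom 14: C, bond orders sum to 4 (valence 4) → 0 H
  atom 15: C, bond orders sum to 4 (valence 4) → 0 H
  atom 16: C, bond orders sum to 2 (valence 4) → 2 H
  atom 17: C, bond orders sum to 4 (valence 4) → 0 H
  atom 18: N, bond orders sum to 3 (valence 3) → 0 H
Total hydrogens: 22.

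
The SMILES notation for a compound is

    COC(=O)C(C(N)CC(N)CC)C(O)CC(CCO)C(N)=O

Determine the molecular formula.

Walk through each heavy atom and fill implicit hydrogens from standard valence (C 4, N 3, O 2, S 2, halogen 1):
  atom 1: C, bond orders sum to 1 (valence 4) → 3 H
  atom 2: O, bond orders sum to 2 (valence 2) → 0 H
  atom 3: C, bond orders sum to 4 (valence 4) → 0 H
  atom 4: O, bond orders sum to 2 (valence 2) → 0 H
  atom 5: C, bond orders sum to 3 (valence 4) → 1 H
  atom 6: C, bond orders sum to 3 (valence 4) → 1 H
  atom 7: N, bond orders sum to 1 (valence 3) → 2 H
  atom 8: C, bond orders sum to 2 (valence 4) → 2 H
  atom 9: C, bond orders sum to 3 (valence 4) → 1 H
  atom 10: N, bond orders sum to 1 (valence 3) → 2 H
  atom 11: C, bond orders sum to 2 (valence 4) → 2 H
  atom 12: C, bond orders sum to 1 (valence 4) → 3 H
  atom 13: C, bond orders sum to 3 (valence 4) → 1 H
  atom 14: O, bond orders sum to 1 (valence 2) → 1 H
  atom 15: C, bond orders sum to 2 (valence 4) → 2 H
  atom 16: C, bond orders sum to 3 (valence 4) → 1 H
  atom 17: C, bond orders sum to 2 (valence 4) → 2 H
  atom 18: C, bond orders sum to 2 (valence 4) → 2 H
  atom 19: O, bond orders sum to 1 (valence 2) → 1 H
  atom 20: C, bond orders sum to 4 (valence 4) → 0 H
  atom 21: N, bond orders sum to 1 (valence 3) → 2 H
  atom 22: O, bond orders sum to 2 (valence 2) → 0 H
Totals → C:14, H:29, N:3, O:5.

C14H29N3O5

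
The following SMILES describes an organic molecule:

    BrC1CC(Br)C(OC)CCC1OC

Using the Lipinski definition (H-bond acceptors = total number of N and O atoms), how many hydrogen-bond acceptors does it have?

2

N atoms: 0; O atoms: 2.
Lipinski HBA = 0 + 2 = 2.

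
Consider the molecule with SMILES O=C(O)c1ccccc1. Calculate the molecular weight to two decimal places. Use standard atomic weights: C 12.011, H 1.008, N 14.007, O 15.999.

First, the molecular formula is C7H6O2 (counting implicit H from valence).
  C: 7 × 12.011 = 84.077
  H: 6 × 1.008 = 6.048
  O: 2 × 15.999 = 31.998
Sum: 7×12.011 + 6×1.008 + 2×15.999 = 122.123 → 122.12 g/mol.

122.12 g/mol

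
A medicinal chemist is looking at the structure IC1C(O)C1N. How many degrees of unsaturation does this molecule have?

1

Molecular formula: C3H6INO.
DoU = (2C + 2 + N − H − X) / 2, where X is the halogen count and O/S are ignored.
    = (2·3 + 2 + 1 − 6 − 1) / 2 = 2 / 2 = 1.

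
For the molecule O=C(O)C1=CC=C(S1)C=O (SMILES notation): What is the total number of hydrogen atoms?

4

Walk through each heavy atom and fill implicit hydrogens from standard valence (C 4, N 3, O 2, S 2, halogen 1):
  atom 1: O, bond orders sum to 2 (valence 2) → 0 H
  atom 2: C, bond orders sum to 4 (valence 4) → 0 H
  atom 3: O, bond orders sum to 1 (valence 2) → 1 H
  atom 4: C, bond orders sum to 4 (valence 4) → 0 H
  atom 5: C, bond orders sum to 3 (valence 4) → 1 H
  atom 6: C, bond orders sum to 3 (valence 4) → 1 H
  atom 7: C, bond orders sum to 4 (valence 4) → 0 H
  atom 8: S, bond orders sum to 2 (valence 2) → 0 H
  atom 9: C, bond orders sum to 3 (valence 4) → 1 H
  atom 10: O, bond orders sum to 2 (valence 2) → 0 H
Total hydrogens: 4.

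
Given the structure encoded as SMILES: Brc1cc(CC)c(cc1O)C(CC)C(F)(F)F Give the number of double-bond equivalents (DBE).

4

Molecular formula: C12H14BrF3O.
DoU = (2C + 2 + N − H − X) / 2, where X is the halogen count and O/S are ignored.
    = (2·12 + 2 + 0 − 14 − 4) / 2 = 8 / 2 = 4.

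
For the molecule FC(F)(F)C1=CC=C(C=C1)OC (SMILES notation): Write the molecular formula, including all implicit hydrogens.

Walk through each heavy atom and fill implicit hydrogens from standard valence (C 4, N 3, O 2, S 2, halogen 1):
  atom 1: F (halogen, monovalent) → 0 H
  atom 2: C, bond orders sum to 4 (valence 4) → 0 H
  atom 3: F (halogen, monovalent) → 0 H
  atom 4: F (halogen, monovalent) → 0 H
  atom 5: C, bond orders sum to 4 (valence 4) → 0 H
  atom 6: C, bond orders sum to 3 (valence 4) → 1 H
  atom 7: C, bond orders sum to 3 (valence 4) → 1 H
  atom 8: C, bond orders sum to 4 (valence 4) → 0 H
  atom 9: C, bond orders sum to 3 (valence 4) → 1 H
  atom 10: C, bond orders sum to 3 (valence 4) → 1 H
  atom 11: O, bond orders sum to 2 (valence 2) → 0 H
  atom 12: C, bond orders sum to 1 (valence 4) → 3 H
Totals → C:8, H:7, F:3, O:1.
In Hill order: C8H7F3O.

C8H7F3O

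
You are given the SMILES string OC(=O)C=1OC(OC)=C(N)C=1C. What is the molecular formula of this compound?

Walk through each heavy atom and fill implicit hydrogens from standard valence (C 4, N 3, O 2, S 2, halogen 1):
  atom 1: O, bond orders sum to 1 (valence 2) → 1 H
  atom 2: C, bond orders sum to 4 (valence 4) → 0 H
  atom 3: O, bond orders sum to 2 (valence 2) → 0 H
  atom 4: C, bond orders sum to 4 (valence 4) → 0 H
  atom 5: O, bond orders sum to 2 (valence 2) → 0 H
  atom 6: C, bond orders sum to 4 (valence 4) → 0 H
  atom 7: O, bond orders sum to 2 (valence 2) → 0 H
  atom 8: C, bond orders sum to 1 (valence 4) → 3 H
  atom 9: C, bond orders sum to 4 (valence 4) → 0 H
  atom 10: N, bond orders sum to 1 (valence 3) → 2 H
  atom 11: C, bond orders sum to 4 (valence 4) → 0 H
  atom 12: C, bond orders sum to 1 (valence 4) → 3 H
Totals → C:7, H:9, N:1, O:4.
In Hill order: C7H9NO4.

C7H9NO4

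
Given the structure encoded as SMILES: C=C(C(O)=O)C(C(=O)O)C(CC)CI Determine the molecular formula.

Walk through each heavy atom and fill implicit hydrogens from standard valence (C 4, N 3, O 2, S 2, halogen 1):
  atom 1: C, bond orders sum to 2 (valence 4) → 2 H
  atom 2: C, bond orders sum to 4 (valence 4) → 0 H
  atom 3: C, bond orders sum to 4 (valence 4) → 0 H
  atom 4: O, bond orders sum to 1 (valence 2) → 1 H
  atom 5: O, bond orders sum to 2 (valence 2) → 0 H
  atom 6: C, bond orders sum to 3 (valence 4) → 1 H
  atom 7: C, bond orders sum to 4 (valence 4) → 0 H
  atom 8: O, bond orders sum to 2 (valence 2) → 0 H
  atom 9: O, bond orders sum to 1 (valence 2) → 1 H
  atom 10: C, bond orders sum to 3 (valence 4) → 1 H
  atom 11: C, bond orders sum to 2 (valence 4) → 2 H
  atom 12: C, bond orders sum to 1 (valence 4) → 3 H
  atom 13: C, bond orders sum to 2 (valence 4) → 2 H
  atom 14: I (halogen, monovalent) → 0 H
Totals → C:9, H:13, I:1, O:4.
In Hill order: C9H13IO4.

C9H13IO4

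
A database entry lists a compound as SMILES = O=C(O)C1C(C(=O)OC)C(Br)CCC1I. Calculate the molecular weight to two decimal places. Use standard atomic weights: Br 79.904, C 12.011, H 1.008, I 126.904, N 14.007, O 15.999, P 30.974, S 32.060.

First, the molecular formula is C9H12BrIO4 (counting implicit H from valence).
  Br: 1 × 79.904 = 79.904
  C: 9 × 12.011 = 108.099
  H: 12 × 1.008 = 12.096
  I: 1 × 126.904 = 126.904
  O: 4 × 15.999 = 63.996
Sum: 1×79.904 + 9×12.011 + 12×1.008 + 1×126.904 + 4×15.999 = 390.999 → 391.00 g/mol.

391.00 g/mol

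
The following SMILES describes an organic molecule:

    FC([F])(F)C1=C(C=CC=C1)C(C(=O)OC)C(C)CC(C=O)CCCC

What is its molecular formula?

C19H25F3O3

Walk through each heavy atom and fill implicit hydrogens from standard valence (C 4, N 3, O 2, S 2, halogen 1):
  atom 1: F (halogen, monovalent) → 0 H
  atom 2: C, bond orders sum to 4 (valence 4) → 0 H
  atom 3: F with explicit H count 0
  atom 4: F (halogen, monovalent) → 0 H
  atom 5: C, bond orders sum to 4 (valence 4) → 0 H
  atom 6: C, bond orders sum to 4 (valence 4) → 0 H
  atom 7: C, bond orders sum to 3 (valence 4) → 1 H
  atom 8: C, bond orders sum to 3 (valence 4) → 1 H
  atom 9: C, bond orders sum to 3 (valence 4) → 1 H
  atom 10: C, bond orders sum to 3 (valence 4) → 1 H
  atom 11: C, bond orders sum to 3 (valence 4) → 1 H
  atom 12: C, bond orders sum to 4 (valence 4) → 0 H
  atom 13: O, bond orders sum to 2 (valence 2) → 0 H
  atom 14: O, bond orders sum to 2 (valence 2) → 0 H
  atom 15: C, bond orders sum to 1 (valence 4) → 3 H
  atom 16: C, bond orders sum to 3 (valence 4) → 1 H
  atom 17: C, bond orders sum to 1 (valence 4) → 3 H
  atom 18: C, bond orders sum to 2 (valence 4) → 2 H
  atom 19: C, bond orders sum to 3 (valence 4) → 1 H
  atom 20: C, bond orders sum to 3 (valence 4) → 1 H
  atom 21: O, bond orders sum to 2 (valence 2) → 0 H
  atom 22: C, bond orders sum to 2 (valence 4) → 2 H
  atom 23: C, bond orders sum to 2 (valence 4) → 2 H
  atom 24: C, bond orders sum to 2 (valence 4) → 2 H
  atom 25: C, bond orders sum to 1 (valence 4) → 3 H
Totals → C:19, H:25, F:3, O:3.
In Hill order: C19H25F3O3.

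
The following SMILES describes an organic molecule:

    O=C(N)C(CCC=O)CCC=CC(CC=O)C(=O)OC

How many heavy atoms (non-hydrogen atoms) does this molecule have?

Every atom symbol written in the SMILES (organic subset) is one heavy atom; implicit H are not written.
Heavy atoms by element → C:14, N:1, O:5.
Total: 20.

20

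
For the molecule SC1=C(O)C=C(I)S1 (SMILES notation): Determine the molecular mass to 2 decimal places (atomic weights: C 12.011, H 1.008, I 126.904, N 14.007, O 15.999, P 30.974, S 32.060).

258.09 g/mol

First, the molecular formula is C4H3IOS2 (counting implicit H from valence).
  C: 4 × 12.011 = 48.044
  H: 3 × 1.008 = 3.024
  I: 1 × 126.904 = 126.904
  O: 1 × 15.999 = 15.999
  S: 2 × 32.060 = 64.120
Sum: 4×12.011 + 3×1.008 + 1×126.904 + 1×15.999 + 2×32.060 = 258.091 → 258.09 g/mol.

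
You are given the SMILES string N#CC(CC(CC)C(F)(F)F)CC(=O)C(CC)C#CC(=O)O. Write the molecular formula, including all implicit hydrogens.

C15H18F3NO3

Walk through each heavy atom and fill implicit hydrogens from standard valence (C 4, N 3, O 2, S 2, halogen 1):
  atom 1: N, bond orders sum to 3 (valence 3) → 0 H
  atom 2: C, bond orders sum to 4 (valence 4) → 0 H
  atom 3: C, bond orders sum to 3 (valence 4) → 1 H
  atom 4: C, bond orders sum to 2 (valence 4) → 2 H
  atom 5: C, bond orders sum to 3 (valence 4) → 1 H
  atom 6: C, bond orders sum to 2 (valence 4) → 2 H
  atom 7: C, bond orders sum to 1 (valence 4) → 3 H
  atom 8: C, bond orders sum to 4 (valence 4) → 0 H
  atom 9: F (halogen, monovalent) → 0 H
  atom 10: F (halogen, monovalent) → 0 H
  atom 11: F (halogen, monovalent) → 0 H
  atom 12: C, bond orders sum to 2 (valence 4) → 2 H
  atom 13: C, bond orders sum to 4 (valence 4) → 0 H
  atom 14: O, bond orders sum to 2 (valence 2) → 0 H
  atom 15: C, bond orders sum to 3 (valence 4) → 1 H
  atom 16: C, bond orders sum to 2 (valence 4) → 2 H
  atom 17: C, bond orders sum to 1 (valence 4) → 3 H
  atom 18: C, bond orders sum to 4 (valence 4) → 0 H
  atom 19: C, bond orders sum to 4 (valence 4) → 0 H
  atom 20: C, bond orders sum to 4 (valence 4) → 0 H
  atom 21: O, bond orders sum to 2 (valence 2) → 0 H
  atom 22: O, bond orders sum to 1 (valence 2) → 1 H
Totals → C:15, H:18, F:3, N:1, O:3.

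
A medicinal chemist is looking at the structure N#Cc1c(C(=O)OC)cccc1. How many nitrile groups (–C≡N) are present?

The nitrile motif appears at heavy-atom position 2 in the SMILES.
Other groups present: 1 ester.
Nitrile count: 1.

1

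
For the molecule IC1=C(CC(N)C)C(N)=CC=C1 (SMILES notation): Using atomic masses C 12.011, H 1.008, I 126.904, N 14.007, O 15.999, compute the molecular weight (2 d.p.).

First, the molecular formula is C9H13IN2 (counting implicit H from valence).
  C: 9 × 12.011 = 108.099
  H: 13 × 1.008 = 13.104
  I: 1 × 126.904 = 126.904
  N: 2 × 14.007 = 28.014
Sum: 9×12.011 + 13×1.008 + 1×126.904 + 2×14.007 = 276.121 → 276.12 g/mol.

276.12 g/mol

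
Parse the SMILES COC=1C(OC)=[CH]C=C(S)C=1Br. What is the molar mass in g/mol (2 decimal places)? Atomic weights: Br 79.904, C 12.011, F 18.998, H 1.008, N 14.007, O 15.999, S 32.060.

First, the molecular formula is C8H9BrO2S (counting implicit H from valence).
  Br: 1 × 79.904 = 79.904
  C: 8 × 12.011 = 96.088
  H: 9 × 1.008 = 9.072
  O: 2 × 15.999 = 31.998
  S: 1 × 32.060 = 32.060
Sum: 1×79.904 + 8×12.011 + 9×1.008 + 2×15.999 + 1×32.060 = 249.122 → 249.12 g/mol.

249.12 g/mol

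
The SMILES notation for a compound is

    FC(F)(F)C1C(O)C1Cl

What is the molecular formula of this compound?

C4H4ClF3O

Walk through each heavy atom and fill implicit hydrogens from standard valence (C 4, N 3, O 2, S 2, halogen 1):
  atom 1: F (halogen, monovalent) → 0 H
  atom 2: C, bond orders sum to 4 (valence 4) → 0 H
  atom 3: F (halogen, monovalent) → 0 H
  atom 4: F (halogen, monovalent) → 0 H
  atom 5: C, bond orders sum to 3 (valence 4) → 1 H
  atom 6: C, bond orders sum to 3 (valence 4) → 1 H
  atom 7: O, bond orders sum to 1 (valence 2) → 1 H
  atom 8: C, bond orders sum to 3 (valence 4) → 1 H
  atom 9: Cl (halogen, monovalent) → 0 H
Totals → C:4, H:4, Cl:1, F:3, O:1.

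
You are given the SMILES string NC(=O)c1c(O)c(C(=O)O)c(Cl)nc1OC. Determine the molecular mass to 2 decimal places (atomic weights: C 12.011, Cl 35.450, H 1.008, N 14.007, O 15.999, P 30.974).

First, the molecular formula is C8H7ClN2O5 (counting implicit H from valence).
  C: 8 × 12.011 = 96.088
  Cl: 1 × 35.450 = 35.450
  H: 7 × 1.008 = 7.056
  N: 2 × 14.007 = 28.014
  O: 5 × 15.999 = 79.995
Sum: 8×12.011 + 1×35.450 + 7×1.008 + 2×14.007 + 5×15.999 = 246.603 → 246.60 g/mol.

246.60 g/mol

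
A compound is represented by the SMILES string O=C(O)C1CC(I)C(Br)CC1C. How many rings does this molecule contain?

In SMILES, each pair of matching ring-closure digits denotes one ring-closing bond; the number of such bonds equals the number of independent rings.
Ring-closure bonds here: 1.

1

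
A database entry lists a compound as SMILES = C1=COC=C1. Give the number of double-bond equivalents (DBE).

Degree of unsaturation = (number of rings) + (number of π bonds).
Ring closures in the SMILES: 1.
π bonds: 2 double bonds (each 1 DoU) → 2 DoU from unsaturation.
Total DoU = 1 + 2 = 3.

3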